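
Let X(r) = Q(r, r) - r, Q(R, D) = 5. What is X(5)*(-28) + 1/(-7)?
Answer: -⅐ ≈ -0.14286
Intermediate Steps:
X(r) = 5 - r
X(5)*(-28) + 1/(-7) = (5 - 1*5)*(-28) + 1/(-7) = (5 - 5)*(-28) - ⅐ = 0*(-28) - ⅐ = 0 - ⅐ = -⅐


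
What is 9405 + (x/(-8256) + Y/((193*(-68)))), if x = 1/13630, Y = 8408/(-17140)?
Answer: 2975852450053068311/316411742501760 ≈ 9405.0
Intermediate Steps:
Y = -2102/4285 (Y = 8408*(-1/17140) = -2102/4285 ≈ -0.49055)
x = 1/13630 ≈ 7.3368e-5
9405 + (x/(-8256) + Y/((193*(-68)))) = 9405 + ((1/13630)/(-8256) - 2102/(4285*(193*(-68)))) = 9405 + ((1/13630)*(-1/8256) - 2102/4285/(-13124)) = 9405 + (-1/112529280 - 2102/4285*(-1/13124)) = 9405 + (-1/112529280 + 1051/28118170) = 9405 + 11824015511/316411742501760 = 2975852450053068311/316411742501760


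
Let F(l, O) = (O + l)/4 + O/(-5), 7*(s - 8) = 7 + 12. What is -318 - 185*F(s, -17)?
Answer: -4594/7 ≈ -656.29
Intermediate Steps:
s = 75/7 (s = 8 + (7 + 12)/7 = 8 + (⅐)*19 = 8 + 19/7 = 75/7 ≈ 10.714)
F(l, O) = l/4 + O/20 (F(l, O) = (O + l)*(¼) + O*(-⅕) = (O/4 + l/4) - O/5 = l/4 + O/20)
-318 - 185*F(s, -17) = -318 - 185*((¼)*(75/7) + (1/20)*(-17)) = -318 - 185*(75/28 - 17/20) = -318 - 185*64/35 = -318 - 2368/7 = -4594/7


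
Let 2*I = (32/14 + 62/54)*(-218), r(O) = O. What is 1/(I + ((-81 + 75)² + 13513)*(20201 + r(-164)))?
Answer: 189/51309897416 ≈ 3.6835e-9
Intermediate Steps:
I = -70741/189 (I = ((32/14 + 62/54)*(-218))/2 = ((32*(1/14) + 62*(1/54))*(-218))/2 = ((16/7 + 31/27)*(-218))/2 = ((649/189)*(-218))/2 = (½)*(-141482/189) = -70741/189 ≈ -374.29)
1/(I + ((-81 + 75)² + 13513)*(20201 + r(-164))) = 1/(-70741/189 + ((-81 + 75)² + 13513)*(20201 - 164)) = 1/(-70741/189 + ((-6)² + 13513)*20037) = 1/(-70741/189 + (36 + 13513)*20037) = 1/(-70741/189 + 13549*20037) = 1/(-70741/189 + 271481313) = 1/(51309897416/189) = 189/51309897416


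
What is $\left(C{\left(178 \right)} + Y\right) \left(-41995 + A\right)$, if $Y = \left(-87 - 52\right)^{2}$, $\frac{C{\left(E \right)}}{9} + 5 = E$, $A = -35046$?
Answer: $-1608461998$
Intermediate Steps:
$C{\left(E \right)} = -45 + 9 E$
$Y = 19321$ ($Y = \left(-139\right)^{2} = 19321$)
$\left(C{\left(178 \right)} + Y\right) \left(-41995 + A\right) = \left(\left(-45 + 9 \cdot 178\right) + 19321\right) \left(-41995 - 35046\right) = \left(\left(-45 + 1602\right) + 19321\right) \left(-77041\right) = \left(1557 + 19321\right) \left(-77041\right) = 20878 \left(-77041\right) = -1608461998$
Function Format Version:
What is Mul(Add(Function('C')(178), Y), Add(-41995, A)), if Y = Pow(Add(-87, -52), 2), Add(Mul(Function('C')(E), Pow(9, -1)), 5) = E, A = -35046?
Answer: -1608461998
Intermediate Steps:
Function('C')(E) = Add(-45, Mul(9, E))
Y = 19321 (Y = Pow(-139, 2) = 19321)
Mul(Add(Function('C')(178), Y), Add(-41995, A)) = Mul(Add(Add(-45, Mul(9, 178)), 19321), Add(-41995, -35046)) = Mul(Add(Add(-45, 1602), 19321), -77041) = Mul(Add(1557, 19321), -77041) = Mul(20878, -77041) = -1608461998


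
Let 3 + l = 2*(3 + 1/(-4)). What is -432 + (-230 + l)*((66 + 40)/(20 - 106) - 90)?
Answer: 1747813/86 ≈ 20323.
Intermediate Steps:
l = 5/2 (l = -3 + 2*(3 + 1/(-4)) = -3 + 2*(3 - ¼) = -3 + 2*(11/4) = -3 + 11/2 = 5/2 ≈ 2.5000)
-432 + (-230 + l)*((66 + 40)/(20 - 106) - 90) = -432 + (-230 + 5/2)*((66 + 40)/(20 - 106) - 90) = -432 - 455*(106/(-86) - 90)/2 = -432 - 455*(106*(-1/86) - 90)/2 = -432 - 455*(-53/43 - 90)/2 = -432 - 455/2*(-3923/43) = -432 + 1784965/86 = 1747813/86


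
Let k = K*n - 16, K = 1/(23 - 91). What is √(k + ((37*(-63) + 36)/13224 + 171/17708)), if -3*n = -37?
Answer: I*√11211592744255038/26190132 ≈ 4.0429*I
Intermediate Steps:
K = -1/68 (K = 1/(-68) = -1/68 ≈ -0.014706)
n = 37/3 (n = -⅓*(-37) = 37/3 ≈ 12.333)
k = -3301/204 (k = -1/68*37/3 - 16 = -37/204 - 16 = -3301/204 ≈ -16.181)
√(k + ((37*(-63) + 36)/13224 + 171/17708)) = √(-3301/204 + ((37*(-63) + 36)/13224 + 171/17708)) = √(-3301/204 + ((-2331 + 36)*(1/13224) + 171*(1/17708))) = √(-3301/204 + (-2295*1/13224 + 9/932)) = √(-3301/204 + (-765/4408 + 9/932)) = √(-3301/204 - 168327/1027064) = √(-856169243/52380264) = I*√11211592744255038/26190132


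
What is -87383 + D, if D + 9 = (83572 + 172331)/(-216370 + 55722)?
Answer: -14039605919/160648 ≈ -87394.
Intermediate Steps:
D = -1701735/160648 (D = -9 + (83572 + 172331)/(-216370 + 55722) = -9 + 255903/(-160648) = -9 + 255903*(-1/160648) = -9 - 255903/160648 = -1701735/160648 ≈ -10.593)
-87383 + D = -87383 - 1701735/160648 = -14039605919/160648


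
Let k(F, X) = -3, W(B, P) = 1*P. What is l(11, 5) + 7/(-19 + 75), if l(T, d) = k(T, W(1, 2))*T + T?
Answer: -175/8 ≈ -21.875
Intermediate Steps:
W(B, P) = P
l(T, d) = -2*T (l(T, d) = -3*T + T = -2*T)
l(11, 5) + 7/(-19 + 75) = -2*11 + 7/(-19 + 75) = -22 + 7/56 = -22 + 7*(1/56) = -22 + ⅛ = -175/8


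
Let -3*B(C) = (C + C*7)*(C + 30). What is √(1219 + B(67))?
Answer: I*√145005/3 ≈ 126.93*I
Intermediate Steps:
B(C) = -8*C*(30 + C)/3 (B(C) = -(C + C*7)*(C + 30)/3 = -(C + 7*C)*(30 + C)/3 = -8*C*(30 + C)/3)
√(1219 + B(67)) = √(1219 - 8/3*67*(30 + 67)) = √(1219 - 8/3*67*97) = √(1219 - 51992/3) = √(-48335/3) = I*√145005/3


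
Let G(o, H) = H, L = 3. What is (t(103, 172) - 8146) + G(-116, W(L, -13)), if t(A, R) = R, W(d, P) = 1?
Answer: -7973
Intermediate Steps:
(t(103, 172) - 8146) + G(-116, W(L, -13)) = (172 - 8146) + 1 = -7974 + 1 = -7973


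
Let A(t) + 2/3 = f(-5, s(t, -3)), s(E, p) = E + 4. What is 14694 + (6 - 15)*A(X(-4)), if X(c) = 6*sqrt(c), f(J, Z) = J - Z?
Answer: 14781 + 108*I ≈ 14781.0 + 108.0*I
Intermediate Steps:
s(E, p) = 4 + E
A(t) = -29/3 - t (A(t) = -2/3 + (-5 - (4 + t)) = -2/3 + (-5 + (-4 - t)) = -2/3 + (-9 - t) = -29/3 - t)
14694 + (6 - 15)*A(X(-4)) = 14694 + (6 - 15)*(-29/3 - 6*sqrt(-4)) = 14694 - 9*(-29/3 - 6*2*I) = 14694 - 9*(-29/3 - 12*I) = 14694 + (87 + 108*I) = 14781 + 108*I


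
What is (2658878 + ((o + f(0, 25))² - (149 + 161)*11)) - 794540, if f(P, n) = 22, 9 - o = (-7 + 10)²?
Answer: 1861412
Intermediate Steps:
o = 0 (o = 9 - (-7 + 10)² = 9 - 1*3² = 9 - 1*9 = 9 - 9 = 0)
(2658878 + ((o + f(0, 25))² - (149 + 161)*11)) - 794540 = (2658878 + ((0 + 22)² - (149 + 161)*11)) - 794540 = (2658878 + (22² - 310*11)) - 794540 = (2658878 + (484 - 1*3410)) - 794540 = (2658878 + (484 - 3410)) - 794540 = (2658878 - 2926) - 794540 = 2655952 - 794540 = 1861412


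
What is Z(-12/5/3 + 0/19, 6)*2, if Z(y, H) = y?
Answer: -8/5 ≈ -1.6000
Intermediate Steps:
Z(-12/5/3 + 0/19, 6)*2 = (-12/5/3 + 0/19)*2 = (-12*1/5*(1/3) + 0*(1/19))*2 = (-12/5*1/3 + 0)*2 = (-4/5 + 0)*2 = -4/5*2 = -8/5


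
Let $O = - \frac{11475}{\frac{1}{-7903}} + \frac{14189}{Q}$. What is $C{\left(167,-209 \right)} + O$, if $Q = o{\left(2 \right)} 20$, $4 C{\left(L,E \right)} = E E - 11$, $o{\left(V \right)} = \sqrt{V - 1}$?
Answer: $\frac{1813971039}{20} \approx 9.0698 \cdot 10^{7}$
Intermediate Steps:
$o{\left(V \right)} = \sqrt{-1 + V}$
$C{\left(L,E \right)} = - \frac{11}{4} + \frac{E^{2}}{4}$ ($C{\left(L,E \right)} = \frac{E E - 11}{4} = \frac{E^{2} - 11}{4} = \frac{-11 + E^{2}}{4} = - \frac{11}{4} + \frac{E^{2}}{4}$)
$Q = 20$ ($Q = \sqrt{-1 + 2} \cdot 20 = \sqrt{1} \cdot 20 = 1 \cdot 20 = 20$)
$O = \frac{1813752689}{20}$ ($O = - \frac{11475}{\frac{1}{-7903}} + \frac{14189}{20} = - \frac{11475}{- \frac{1}{7903}} + 14189 \cdot \frac{1}{20} = \left(-11475\right) \left(-7903\right) + \frac{14189}{20} = 90686925 + \frac{14189}{20} = \frac{1813752689}{20} \approx 9.0688 \cdot 10^{7}$)
$C{\left(167,-209 \right)} + O = \left(- \frac{11}{4} + \frac{\left(-209\right)^{2}}{4}\right) + \frac{1813752689}{20} = \left(- \frac{11}{4} + \frac{1}{4} \cdot 43681\right) + \frac{1813752689}{20} = \left(- \frac{11}{4} + \frac{43681}{4}\right) + \frac{1813752689}{20} = \frac{21835}{2} + \frac{1813752689}{20} = \frac{1813971039}{20}$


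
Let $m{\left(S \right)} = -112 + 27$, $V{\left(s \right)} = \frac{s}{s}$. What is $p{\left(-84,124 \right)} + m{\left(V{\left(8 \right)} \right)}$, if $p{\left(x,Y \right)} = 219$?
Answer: $134$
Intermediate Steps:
$V{\left(s \right)} = 1$
$m{\left(S \right)} = -85$
$p{\left(-84,124 \right)} + m{\left(V{\left(8 \right)} \right)} = 219 - 85 = 134$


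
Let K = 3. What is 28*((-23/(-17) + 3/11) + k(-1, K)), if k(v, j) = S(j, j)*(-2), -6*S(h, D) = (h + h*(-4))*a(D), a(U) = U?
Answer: -38612/187 ≈ -206.48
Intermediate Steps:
S(h, D) = D*h/2 (S(h, D) = -(h + h*(-4))*D/6 = -(h - 4*h)*D/6 = -(-3*h)*D/6 = -(-1)*D*h/2 = D*h/2)
k(v, j) = -j² (k(v, j) = (j*j/2)*(-2) = (j²/2)*(-2) = -j²)
28*((-23/(-17) + 3/11) + k(-1, K)) = 28*((-23/(-17) + 3/11) - 1*3²) = 28*((-23*(-1/17) + 3*(1/11)) - 1*9) = 28*((23/17 + 3/11) - 9) = 28*(304/187 - 9) = 28*(-1379/187) = -38612/187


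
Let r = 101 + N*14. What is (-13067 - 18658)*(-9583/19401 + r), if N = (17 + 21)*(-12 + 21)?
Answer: -1002953155950/6467 ≈ -1.5509e+8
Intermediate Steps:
N = 342 (N = 38*9 = 342)
r = 4889 (r = 101 + 342*14 = 101 + 4788 = 4889)
(-13067 - 18658)*(-9583/19401 + r) = (-13067 - 18658)*(-9583/19401 + 4889) = -31725*(-9583*1/19401 + 4889) = -31725*(-9583/19401 + 4889) = -31725*94841906/19401 = -1002953155950/6467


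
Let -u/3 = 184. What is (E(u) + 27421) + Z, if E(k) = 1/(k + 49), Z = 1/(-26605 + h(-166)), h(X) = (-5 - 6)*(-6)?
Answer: 366046110215/13349117 ≈ 27421.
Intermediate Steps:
u = -552 (u = -3*184 = -552)
h(X) = 66 (h(X) = -11*(-6) = 66)
Z = -1/26539 (Z = 1/(-26605 + 66) = 1/(-26539) = -1/26539 ≈ -3.7680e-5)
E(k) = 1/(49 + k)
(E(u) + 27421) + Z = (1/(49 - 552) + 27421) - 1/26539 = (1/(-503) + 27421) - 1/26539 = (-1/503 + 27421) - 1/26539 = 13792762/503 - 1/26539 = 366046110215/13349117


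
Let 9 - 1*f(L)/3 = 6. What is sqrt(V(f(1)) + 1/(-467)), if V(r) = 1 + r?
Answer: sqrt(2180423)/467 ≈ 3.1619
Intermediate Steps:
f(L) = 9 (f(L) = 27 - 3*6 = 27 - 18 = 9)
sqrt(V(f(1)) + 1/(-467)) = sqrt((1 + 9) + 1/(-467)) = sqrt(10 - 1/467) = sqrt(4669/467) = sqrt(2180423)/467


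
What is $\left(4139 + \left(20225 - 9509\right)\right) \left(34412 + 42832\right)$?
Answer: $1147459620$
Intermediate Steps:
$\left(4139 + \left(20225 - 9509\right)\right) \left(34412 + 42832\right) = \left(4139 + 10716\right) 77244 = 14855 \cdot 77244 = 1147459620$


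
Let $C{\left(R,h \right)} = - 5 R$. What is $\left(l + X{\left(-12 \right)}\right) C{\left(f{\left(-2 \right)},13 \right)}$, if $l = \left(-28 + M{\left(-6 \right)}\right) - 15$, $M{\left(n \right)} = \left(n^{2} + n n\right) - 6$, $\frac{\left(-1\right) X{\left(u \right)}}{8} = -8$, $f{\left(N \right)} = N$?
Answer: $870$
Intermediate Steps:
$X{\left(u \right)} = 64$ ($X{\left(u \right)} = \left(-8\right) \left(-8\right) = 64$)
$M{\left(n \right)} = -6 + 2 n^{2}$ ($M{\left(n \right)} = \left(n^{2} + n^{2}\right) - 6 = 2 n^{2} - 6 = -6 + 2 n^{2}$)
$l = 23$ ($l = \left(-28 - \left(6 - 2 \left(-6\right)^{2}\right)\right) - 15 = \left(-28 + \left(-6 + 2 \cdot 36\right)\right) - 15 = \left(-28 + \left(-6 + 72\right)\right) - 15 = \left(-28 + 66\right) - 15 = 38 - 15 = 23$)
$\left(l + X{\left(-12 \right)}\right) C{\left(f{\left(-2 \right)},13 \right)} = \left(23 + 64\right) \left(\left(-5\right) \left(-2\right)\right) = 87 \cdot 10 = 870$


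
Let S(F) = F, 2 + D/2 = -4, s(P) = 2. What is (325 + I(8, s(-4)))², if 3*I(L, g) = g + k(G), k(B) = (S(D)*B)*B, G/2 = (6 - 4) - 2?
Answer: 954529/9 ≈ 1.0606e+5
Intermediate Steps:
G = 0 (G = 2*((6 - 4) - 2) = 2*(2 - 2) = 2*0 = 0)
D = -12 (D = -4 + 2*(-4) = -4 - 8 = -12)
k(B) = -12*B² (k(B) = (-12*B)*B = -12*B²)
I(L, g) = g/3 (I(L, g) = (g - 12*0²)/3 = (g - 12*0)/3 = (g + 0)/3 = g/3)
(325 + I(8, s(-4)))² = (325 + (⅓)*2)² = (325 + ⅔)² = (977/3)² = 954529/9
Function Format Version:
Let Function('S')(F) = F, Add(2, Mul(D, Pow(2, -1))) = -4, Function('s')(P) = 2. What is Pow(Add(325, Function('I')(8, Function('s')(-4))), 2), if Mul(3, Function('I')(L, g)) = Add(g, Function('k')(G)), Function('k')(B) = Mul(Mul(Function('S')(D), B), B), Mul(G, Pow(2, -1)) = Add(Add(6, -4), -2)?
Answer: Rational(954529, 9) ≈ 1.0606e+5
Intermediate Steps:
G = 0 (G = Mul(2, Add(Add(6, -4), -2)) = Mul(2, Add(2, -2)) = Mul(2, 0) = 0)
D = -12 (D = Add(-4, Mul(2, -4)) = Add(-4, -8) = -12)
Function('k')(B) = Mul(-12, Pow(B, 2)) (Function('k')(B) = Mul(Mul(-12, B), B) = Mul(-12, Pow(B, 2)))
Function('I')(L, g) = Mul(Rational(1, 3), g) (Function('I')(L, g) = Mul(Rational(1, 3), Add(g, Mul(-12, Pow(0, 2)))) = Mul(Rational(1, 3), Add(g, Mul(-12, 0))) = Mul(Rational(1, 3), Add(g, 0)) = Mul(Rational(1, 3), g))
Pow(Add(325, Function('I')(8, Function('s')(-4))), 2) = Pow(Add(325, Mul(Rational(1, 3), 2)), 2) = Pow(Add(325, Rational(2, 3)), 2) = Pow(Rational(977, 3), 2) = Rational(954529, 9)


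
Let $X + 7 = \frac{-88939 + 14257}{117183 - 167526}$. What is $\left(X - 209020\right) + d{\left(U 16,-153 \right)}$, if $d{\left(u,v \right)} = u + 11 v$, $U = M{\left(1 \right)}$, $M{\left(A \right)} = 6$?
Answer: $- \frac{3534288640}{16781} \approx -2.1061 \cdot 10^{5}$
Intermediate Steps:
$X = - \frac{92573}{16781}$ ($X = -7 + \frac{-88939 + 14257}{117183 - 167526} = -7 - \frac{74682}{-50343} = -7 - - \frac{24894}{16781} = -7 + \frac{24894}{16781} = - \frac{92573}{16781} \approx -5.5165$)
$U = 6$
$\left(X - 209020\right) + d{\left(U 16,-153 \right)} = \left(- \frac{92573}{16781} - 209020\right) + \left(6 \cdot 16 + 11 \left(-153\right)\right) = - \frac{3507657193}{16781} + \left(96 - 1683\right) = - \frac{3507657193}{16781} - 1587 = - \frac{3534288640}{16781}$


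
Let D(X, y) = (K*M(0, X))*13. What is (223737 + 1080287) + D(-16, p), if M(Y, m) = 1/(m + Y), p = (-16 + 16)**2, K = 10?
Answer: 10432127/8 ≈ 1.3040e+6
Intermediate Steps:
p = 0 (p = 0**2 = 0)
M(Y, m) = 1/(Y + m)
D(X, y) = 130/X (D(X, y) = (10/(0 + X))*13 = (10/X)*13 = 130/X)
(223737 + 1080287) + D(-16, p) = (223737 + 1080287) + 130/(-16) = 1304024 + 130*(-1/16) = 1304024 - 65/8 = 10432127/8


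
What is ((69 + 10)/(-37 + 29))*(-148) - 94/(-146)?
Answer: 213473/146 ≈ 1462.1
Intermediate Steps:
((69 + 10)/(-37 + 29))*(-148) - 94/(-146) = (79/(-8))*(-148) - 94*(-1/146) = (79*(-⅛))*(-148) + 47/73 = -79/8*(-148) + 47/73 = 2923/2 + 47/73 = 213473/146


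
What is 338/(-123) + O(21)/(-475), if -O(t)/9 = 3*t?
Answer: -90809/58425 ≈ -1.5543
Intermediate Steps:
O(t) = -27*t
338/(-123) + O(21)/(-475) = 338/(-123) - 27*21/(-475) = 338*(-1/123) - 567*(-1/475) = -338/123 + 567/475 = -90809/58425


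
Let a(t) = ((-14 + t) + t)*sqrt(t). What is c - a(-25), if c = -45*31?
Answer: -1395 + 320*I ≈ -1395.0 + 320.0*I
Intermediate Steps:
a(t) = sqrt(t)*(-14 + 2*t) (a(t) = (-14 + 2*t)*sqrt(t) = sqrt(t)*(-14 + 2*t))
c = -1395
c - a(-25) = -1395 - 2*sqrt(-25)*(-7 - 25) = -1395 - 2*5*I*(-32) = -1395 - (-320)*I = -1395 + 320*I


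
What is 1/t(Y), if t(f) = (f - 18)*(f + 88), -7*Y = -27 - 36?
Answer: -1/873 ≈ -0.0011455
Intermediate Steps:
Y = 9 (Y = -(-27 - 36)/7 = -⅐*(-63) = 9)
t(f) = (-18 + f)*(88 + f)
1/t(Y) = 1/(-1584 + 9² + 70*9) = 1/(-1584 + 81 + 630) = 1/(-873) = -1/873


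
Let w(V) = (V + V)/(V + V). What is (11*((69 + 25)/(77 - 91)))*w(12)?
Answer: -517/7 ≈ -73.857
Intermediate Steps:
w(V) = 1 (w(V) = (2*V)/((2*V)) = (2*V)*(1/(2*V)) = 1)
(11*((69 + 25)/(77 - 91)))*w(12) = (11*((69 + 25)/(77 - 91)))*1 = (11*(94/(-14)))*1 = (11*(94*(-1/14)))*1 = (11*(-47/7))*1 = -517/7*1 = -517/7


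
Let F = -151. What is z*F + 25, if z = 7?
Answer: -1032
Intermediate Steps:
z*F + 25 = 7*(-151) + 25 = -1057 + 25 = -1032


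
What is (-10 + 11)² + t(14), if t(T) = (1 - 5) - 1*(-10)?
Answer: 7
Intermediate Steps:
t(T) = 6 (t(T) = -4 + 10 = 6)
(-10 + 11)² + t(14) = (-10 + 11)² + 6 = 1² + 6 = 1 + 6 = 7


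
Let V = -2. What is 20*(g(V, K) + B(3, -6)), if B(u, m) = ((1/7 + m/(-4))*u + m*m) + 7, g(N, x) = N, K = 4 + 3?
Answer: 6430/7 ≈ 918.57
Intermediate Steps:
K = 7
B(u, m) = 7 + m**2 + u*(1/7 - m/4) (B(u, m) = ((1*(1/7) + m*(-1/4))*u + m**2) + 7 = ((1/7 - m/4)*u + m**2) + 7 = (u*(1/7 - m/4) + m**2) + 7 = (m**2 + u*(1/7 - m/4)) + 7 = 7 + m**2 + u*(1/7 - m/4))
20*(g(V, K) + B(3, -6)) = 20*(-2 + (7 + (-6)**2 + (1/7)*3 - 1/4*(-6)*3)) = 20*(-2 + (7 + 36 + 3/7 + 9/2)) = 20*(-2 + 671/14) = 20*(643/14) = 6430/7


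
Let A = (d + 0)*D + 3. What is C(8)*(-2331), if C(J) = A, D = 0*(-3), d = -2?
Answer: -6993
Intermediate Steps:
D = 0
A = 3 (A = (-2 + 0)*0 + 3 = -2*0 + 3 = 0 + 3 = 3)
C(J) = 3
C(8)*(-2331) = 3*(-2331) = -6993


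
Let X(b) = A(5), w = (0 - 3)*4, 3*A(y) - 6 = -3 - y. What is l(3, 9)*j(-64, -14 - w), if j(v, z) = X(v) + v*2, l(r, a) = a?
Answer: -1158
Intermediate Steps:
A(y) = 1 - y/3 (A(y) = 2 + (-3 - y)/3 = 2 + (-1 - y/3) = 1 - y/3)
w = -12 (w = -3*4 = -12)
X(b) = -⅔ (X(b) = 1 - ⅓*5 = 1 - 5/3 = -⅔)
j(v, z) = -⅔ + 2*v (j(v, z) = -⅔ + v*2 = -⅔ + 2*v)
l(3, 9)*j(-64, -14 - w) = 9*(-⅔ + 2*(-64)) = 9*(-⅔ - 128) = 9*(-386/3) = -1158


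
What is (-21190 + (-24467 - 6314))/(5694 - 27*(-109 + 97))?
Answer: -51971/6018 ≈ -8.6359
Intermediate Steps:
(-21190 + (-24467 - 6314))/(5694 - 27*(-109 + 97)) = (-21190 - 30781)/(5694 - 27*(-12)) = -51971/(5694 + 324) = -51971/6018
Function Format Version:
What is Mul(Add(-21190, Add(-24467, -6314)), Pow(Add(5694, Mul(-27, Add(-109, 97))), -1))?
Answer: Rational(-51971, 6018) ≈ -8.6359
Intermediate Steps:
Mul(Add(-21190, Add(-24467, -6314)), Pow(Add(5694, Mul(-27, Add(-109, 97))), -1)) = Mul(Add(-21190, -30781), Pow(Add(5694, Mul(-27, -12)), -1)) = Mul(-51971, Pow(Add(5694, 324), -1)) = Mul(-51971, Pow(6018, -1)) = Mul(-51971, Rational(1, 6018)) = Rational(-51971, 6018)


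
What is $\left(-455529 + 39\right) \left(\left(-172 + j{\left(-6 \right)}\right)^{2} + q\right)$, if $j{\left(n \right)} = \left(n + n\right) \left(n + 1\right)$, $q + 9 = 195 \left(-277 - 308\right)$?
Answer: $46250454600$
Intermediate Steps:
$q = -114084$ ($q = -9 + 195 \left(-277 - 308\right) = -9 + 195 \left(-585\right) = -9 - 114075 = -114084$)
$j{\left(n \right)} = 2 n \left(1 + n\right)$
$\left(-455529 + 39\right) \left(\left(-172 + j{\left(-6 \right)}\right)^{2} + q\right) = \left(-455529 + 39\right) \left(\left(-172 + 2 \left(-6\right) \left(1 - 6\right)\right)^{2} - 114084\right) = - 455490 \left(\left(-172 + 2 \left(-6\right) \left(-5\right)\right)^{2} - 114084\right) = - 455490 \left(\left(-172 + 60\right)^{2} - 114084\right) = - 455490 \left(\left(-112\right)^{2} - 114084\right) = - 455490 \left(12544 - 114084\right) = \left(-455490\right) \left(-101540\right) = 46250454600$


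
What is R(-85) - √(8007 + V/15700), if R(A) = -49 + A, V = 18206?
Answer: -134 - √19739312642/1570 ≈ -223.49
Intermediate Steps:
R(-85) - √(8007 + V/15700) = (-49 - 85) - √(8007 + 18206/15700) = -134 - √(8007 + 18206*(1/15700)) = -134 - √(8007 + 9103/7850) = -134 - √(62864053/7850) = -134 - √19739312642/1570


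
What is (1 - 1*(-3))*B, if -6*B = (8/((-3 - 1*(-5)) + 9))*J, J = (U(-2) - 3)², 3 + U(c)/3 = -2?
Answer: -1728/11 ≈ -157.09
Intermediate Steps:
U(c) = -15 (U(c) = -9 + 3*(-2) = -9 - 6 = -15)
J = 324 (J = (-15 - 3)² = (-18)² = 324)
B = -432/11 (B = -8/((-3 - 1*(-5)) + 9)*324/6 = -8/((-3 + 5) + 9)*324/6 = -8/(2 + 9)*324/6 = -8/11*324/6 = -(1/11)*8*324/6 = -4*324/33 = -⅙*2592/11 = -432/11 ≈ -39.273)
(1 - 1*(-3))*B = (1 - 1*(-3))*(-432/11) = (1 + 3)*(-432/11) = 4*(-432/11) = -1728/11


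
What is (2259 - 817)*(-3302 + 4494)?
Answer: 1718864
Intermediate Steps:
(2259 - 817)*(-3302 + 4494) = 1442*1192 = 1718864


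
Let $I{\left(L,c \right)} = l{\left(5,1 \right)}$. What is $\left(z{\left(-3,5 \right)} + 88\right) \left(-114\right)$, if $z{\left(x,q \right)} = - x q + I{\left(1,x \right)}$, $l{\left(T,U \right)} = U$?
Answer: $-11856$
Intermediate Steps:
$I{\left(L,c \right)} = 1$
$z{\left(x,q \right)} = 1 - q x$ ($z{\left(x,q \right)} = - x q + 1 = - q x + 1 = 1 - q x$)
$\left(z{\left(-3,5 \right)} + 88\right) \left(-114\right) = \left(\left(1 - 5 \left(-3\right)\right) + 88\right) \left(-114\right) = \left(\left(1 + 15\right) + 88\right) \left(-114\right) = \left(16 + 88\right) \left(-114\right) = 104 \left(-114\right) = -11856$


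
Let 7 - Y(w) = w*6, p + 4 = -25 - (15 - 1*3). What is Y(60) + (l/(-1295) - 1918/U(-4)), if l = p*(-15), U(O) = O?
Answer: 65281/518 ≈ 126.03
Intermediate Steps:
p = -41 (p = -4 + (-25 - (15 - 1*3)) = -4 + (-25 - (15 - 3)) = -4 + (-25 - 1*12) = -4 + (-25 - 12) = -4 - 37 = -41)
Y(w) = 7 - 6*w (Y(w) = 7 - w*6 = 7 - 6*w)
l = 615 (l = -41*(-15) = 615)
Y(60) + (l/(-1295) - 1918/U(-4)) = (7 - 6*60) + (615/(-1295) - 1918/(-4)) = (7 - 360) + (615*(-1/1295) - 1918*(-¼)) = -353 + (-123/259 + 959/2) = -353 + 248135/518 = 65281/518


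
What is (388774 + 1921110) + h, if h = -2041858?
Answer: 268026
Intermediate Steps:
(388774 + 1921110) + h = (388774 + 1921110) - 2041858 = 2309884 - 2041858 = 268026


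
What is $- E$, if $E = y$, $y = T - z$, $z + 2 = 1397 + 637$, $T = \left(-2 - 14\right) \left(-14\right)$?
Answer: $1808$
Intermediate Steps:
$T = 224$ ($T = \left(-16\right) \left(-14\right) = 224$)
$z = 2032$ ($z = -2 + \left(1397 + 637\right) = -2 + 2034 = 2032$)
$y = -1808$ ($y = 224 - 2032 = -1808$)
$E = -1808$
$- E = \left(-1\right) \left(-1808\right) = 1808$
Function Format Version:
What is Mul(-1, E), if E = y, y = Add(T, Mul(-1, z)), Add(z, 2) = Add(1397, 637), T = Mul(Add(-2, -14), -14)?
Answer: 1808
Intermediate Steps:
T = 224 (T = Mul(-16, -14) = 224)
z = 2032 (z = Add(-2, Add(1397, 637)) = Add(-2, 2034) = 2032)
y = -1808 (y = Add(224, Mul(-1, 2032)) = Add(224, -2032) = -1808)
E = -1808
Mul(-1, E) = Mul(-1, -1808) = 1808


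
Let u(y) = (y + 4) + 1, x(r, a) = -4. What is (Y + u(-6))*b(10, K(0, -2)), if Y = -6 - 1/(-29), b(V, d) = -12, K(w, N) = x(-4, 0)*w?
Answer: 2424/29 ≈ 83.586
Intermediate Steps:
K(w, N) = -4*w
u(y) = 5 + y (u(y) = (4 + y) + 1 = 5 + y)
Y = -173/29 (Y = -6 - 1*(-1/29) = -6 + 1/29 = -173/29 ≈ -5.9655)
(Y + u(-6))*b(10, K(0, -2)) = (-173/29 + (5 - 6))*(-12) = (-173/29 - 1)*(-12) = -202/29*(-12) = 2424/29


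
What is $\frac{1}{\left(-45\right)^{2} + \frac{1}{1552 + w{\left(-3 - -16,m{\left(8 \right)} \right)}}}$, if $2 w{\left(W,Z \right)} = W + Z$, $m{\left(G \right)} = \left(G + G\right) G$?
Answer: $\frac{3245}{6571127} \approx 0.00049383$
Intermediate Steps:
$m{\left(G \right)} = 2 G^{2}$ ($m{\left(G \right)} = 2 G G = 2 G^{2}$)
$w{\left(W,Z \right)} = \frac{W}{2} + \frac{Z}{2}$ ($w{\left(W,Z \right)} = \frac{W + Z}{2} = \frac{W}{2} + \frac{Z}{2}$)
$\frac{1}{\left(-45\right)^{2} + \frac{1}{1552 + w{\left(-3 - -16,m{\left(8 \right)} \right)}}} = \frac{1}{\left(-45\right)^{2} + \frac{1}{1552 + \left(\frac{-3 - -16}{2} + \frac{2 \cdot 8^{2}}{2}\right)}} = \frac{1}{2025 + \frac{1}{1552 + \left(\frac{-3 + 16}{2} + \frac{2 \cdot 64}{2}\right)}} = \frac{1}{2025 + \frac{1}{1552 + \left(\frac{1}{2} \cdot 13 + \frac{1}{2} \cdot 128\right)}} = \frac{1}{2025 + \frac{1}{1552 + \left(\frac{13}{2} + 64\right)}} = \frac{1}{2025 + \frac{1}{1552 + \frac{141}{2}}} = \frac{1}{2025 + \frac{1}{\frac{3245}{2}}} = \frac{1}{2025 + \frac{2}{3245}} = \frac{1}{\frac{6571127}{3245}} = \frac{3245}{6571127}$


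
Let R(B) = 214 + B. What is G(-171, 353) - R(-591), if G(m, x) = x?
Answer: 730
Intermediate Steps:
G(-171, 353) - R(-591) = 353 - (214 - 591) = 353 - 1*(-377) = 353 + 377 = 730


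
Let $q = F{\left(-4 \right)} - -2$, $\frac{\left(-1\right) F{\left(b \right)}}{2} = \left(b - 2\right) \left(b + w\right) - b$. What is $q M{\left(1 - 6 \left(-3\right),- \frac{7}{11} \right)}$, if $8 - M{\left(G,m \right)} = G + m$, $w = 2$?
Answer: $\frac{3420}{11} \approx 310.91$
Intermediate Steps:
$F{\left(b \right)} = 2 b - 2 \left(-2 + b\right) \left(2 + b\right)$ ($F{\left(b \right)} = - 2 \left(\left(b - 2\right) \left(b + 2\right) - b\right) = - 2 \left(\left(-2 + b\right) \left(2 + b\right) - b\right) = - 2 \left(- b + \left(-2 + b\right) \left(2 + b\right)\right) = 2 b - 2 \left(-2 + b\right) \left(2 + b\right)$)
$q = -30$ ($q = \left(8 - 2 \left(-4\right)^{2} + 2 \left(-4\right)\right) - -2 = \left(8 - 32 - 8\right) + 2 = -32 + 2 = -30$)
$M{\left(G,m \right)} = 8 - G - m$ ($M{\left(G,m \right)} = 8 - \left(G + m\right) = 8 - G - m$)
$q M{\left(1 - 6 \left(-3\right),- \frac{7}{11} \right)} = - 30 \left(8 - \left(1 - 6 \left(-3\right)\right) - - \frac{7}{11}\right) = - 30 \left(8 - \left(1 - -18\right) - \left(-7\right) \frac{1}{11}\right) = - 30 \left(8 - \left(1 + 18\right) - - \frac{7}{11}\right) = - 30 \left(8 - 19 + \frac{7}{11}\right) = \left(-30\right) \left(- \frac{114}{11}\right) = \frac{3420}{11}$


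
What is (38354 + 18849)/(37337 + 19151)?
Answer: 57203/56488 ≈ 1.0127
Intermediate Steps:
(38354 + 18849)/(37337 + 19151) = 57203/56488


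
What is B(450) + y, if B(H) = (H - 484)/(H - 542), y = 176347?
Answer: 8111979/46 ≈ 1.7635e+5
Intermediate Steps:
B(H) = (-484 + H)/(-542 + H)
B(450) + y = (-484 + 450)/(-542 + 450) + 176347 = -34/(-92) + 176347 = -1/92*(-34) + 176347 = 17/46 + 176347 = 8111979/46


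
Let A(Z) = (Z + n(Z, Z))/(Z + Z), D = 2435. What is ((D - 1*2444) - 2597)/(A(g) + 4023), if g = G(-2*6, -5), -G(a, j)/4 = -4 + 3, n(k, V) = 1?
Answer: -20848/32189 ≈ -0.64767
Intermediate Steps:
G(a, j) = 4 (G(a, j) = -4*(-4 + 3) = -4*(-1) = 4)
g = 4
A(Z) = (1 + Z)/(2*Z) (A(Z) = (Z + 1)/(Z + Z) = (1 + Z)/((2*Z)) = (1 + Z)*(1/(2*Z)) = (1 + Z)/(2*Z))
((D - 1*2444) - 2597)/(A(g) + 4023) = ((2435 - 1*2444) - 2597)/((½)*(1 + 4)/4 + 4023) = ((2435 - 2444) - 2597)/((½)*(¼)*5 + 4023) = (-9 - 2597)/(5/8 + 4023) = -2606/32189/8 = -2606*8/32189 = -20848/32189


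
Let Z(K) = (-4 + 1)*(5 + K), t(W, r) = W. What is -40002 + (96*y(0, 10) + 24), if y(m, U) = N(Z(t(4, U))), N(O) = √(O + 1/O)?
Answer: -39978 + 32*I*√2190/3 ≈ -39978.0 + 499.17*I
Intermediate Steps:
Z(K) = -15 - 3*K (Z(K) = -3*(5 + K) = -15 - 3*K)
y(m, U) = I*√2190/9 (y(m, U) = √((-15 - 3*4) + 1/(-15 - 3*4)) = √((-15 - 12) + 1/(-15 - 12)) = √(-27 + 1/(-27)) = √(-27 - 1/27) = √(-730/27) = I*√2190/9)
-40002 + (96*y(0, 10) + 24) = -40002 + (96*(I*√2190/9) + 24) = -40002 + (32*I*√2190/3 + 24) = -40002 + (24 + 32*I*√2190/3) = -39978 + 32*I*√2190/3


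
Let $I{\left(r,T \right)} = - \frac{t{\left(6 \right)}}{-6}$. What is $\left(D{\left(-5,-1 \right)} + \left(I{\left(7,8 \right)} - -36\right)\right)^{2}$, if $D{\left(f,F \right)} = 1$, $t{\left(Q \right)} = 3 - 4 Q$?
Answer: $\frac{4489}{4} \approx 1122.3$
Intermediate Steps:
$I{\left(r,T \right)} = - \frac{7}{2}$ ($I{\left(r,T \right)} = - \frac{3 - 24}{-6} = - \frac{\left(3 - 24\right) \left(-1\right)}{6} = - \frac{\left(-21\right) \left(-1\right)}{6} = \left(-1\right) \frac{7}{2} = - \frac{7}{2}$)
$\left(D{\left(-5,-1 \right)} + \left(I{\left(7,8 \right)} - -36\right)\right)^{2} = \left(1 - - \frac{65}{2}\right)^{2} = \left(1 + \left(- \frac{7}{2} + 36\right)\right)^{2} = \left(1 + \frac{65}{2}\right)^{2} = \left(\frac{67}{2}\right)^{2} = \frac{4489}{4}$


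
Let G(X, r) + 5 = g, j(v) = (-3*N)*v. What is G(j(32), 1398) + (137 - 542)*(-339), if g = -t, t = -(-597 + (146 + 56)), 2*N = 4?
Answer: 136895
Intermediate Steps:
N = 2 (N = (½)*4 = 2)
t = 395 (t = -(-597 + 202) = -1*(-395) = 395)
g = -395 (g = -1*395 = -395)
j(v) = -6*v (j(v) = (-3*2)*v = -6*v)
G(X, r) = -400 (G(X, r) = -5 - 395 = -400)
G(j(32), 1398) + (137 - 542)*(-339) = -400 + (137 - 542)*(-339) = -400 - 405*(-339) = -400 + 137295 = 136895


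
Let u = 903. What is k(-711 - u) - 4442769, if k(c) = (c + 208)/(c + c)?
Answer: -7170628463/1614 ≈ -4.4428e+6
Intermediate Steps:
k(c) = (208 + c)/(2*c) (k(c) = (208 + c)/((2*c)) = (208 + c)*(1/(2*c)) = (208 + c)/(2*c))
k(-711 - u) - 4442769 = (208 + (-711 - 1*903))/(2*(-711 - 1*903)) - 4442769 = (208 + (-711 - 903))/(2*(-711 - 903)) - 4442769 = (1/2)*(208 - 1614)/(-1614) - 4442769 = (1/2)*(-1/1614)*(-1406) - 4442769 = 703/1614 - 4442769 = -7170628463/1614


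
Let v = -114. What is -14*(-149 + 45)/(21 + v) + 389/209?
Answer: -268127/19437 ≈ -13.795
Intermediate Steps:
-14*(-149 + 45)/(21 + v) + 389/209 = -14*(-149 + 45)/(21 - 114) + 389/209 = -14/((-93/(-104))) + 389*(1/209) = -14/((-93*(-1/104))) + 389/209 = -14/93/104 + 389/209 = -14*104/93 + 389/209 = -1456/93 + 389/209 = -268127/19437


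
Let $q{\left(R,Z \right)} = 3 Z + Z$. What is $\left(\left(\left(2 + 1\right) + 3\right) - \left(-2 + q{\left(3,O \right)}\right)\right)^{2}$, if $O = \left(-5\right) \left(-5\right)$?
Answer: $8464$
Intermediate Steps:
$O = 25$
$q{\left(R,Z \right)} = 4 Z$
$\left(\left(\left(2 + 1\right) + 3\right) - \left(-2 + q{\left(3,O \right)}\right)\right)^{2} = \left(\left(\left(2 + 1\right) + 3\right) + \left(2 - 4 \cdot 25\right)\right)^{2} = \left(\left(3 + 3\right) + \left(2 - 100\right)\right)^{2} = \left(6 + \left(2 - 100\right)\right)^{2} = \left(6 - 98\right)^{2} = \left(-92\right)^{2} = 8464$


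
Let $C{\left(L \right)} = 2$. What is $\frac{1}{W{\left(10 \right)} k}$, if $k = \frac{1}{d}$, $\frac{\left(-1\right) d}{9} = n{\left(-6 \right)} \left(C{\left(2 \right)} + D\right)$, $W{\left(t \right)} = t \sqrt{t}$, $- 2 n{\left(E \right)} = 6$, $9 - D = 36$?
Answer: $- \frac{27 \sqrt{10}}{4} \approx -21.345$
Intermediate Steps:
$D = -27$ ($D = 9 - 36 = -27$)
$n{\left(E \right)} = -3$ ($n{\left(E \right)} = \left(- \frac{1}{2}\right) 6 = -3$)
$W{\left(t \right)} = t^{\frac{3}{2}}$
$d = -675$ ($d = - 9 \left(- 3 \left(2 - 27\right)\right) = - 9 \left(\left(-3\right) \left(-25\right)\right) = \left(-9\right) 75 = -675$)
$k = - \frac{1}{675}$ ($k = \frac{1}{-675} = - \frac{1}{675} \approx -0.0014815$)
$\frac{1}{W{\left(10 \right)} k} = \frac{1}{10^{\frac{3}{2}} \left(- \frac{1}{675}\right)} = \frac{1}{10 \sqrt{10}} \left(-675\right) = \frac{\sqrt{10}}{100} \left(-675\right) = - \frac{27 \sqrt{10}}{4}$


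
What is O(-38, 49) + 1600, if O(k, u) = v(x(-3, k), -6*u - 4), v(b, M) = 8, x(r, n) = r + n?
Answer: 1608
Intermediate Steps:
x(r, n) = n + r
O(k, u) = 8
O(-38, 49) + 1600 = 8 + 1600 = 1608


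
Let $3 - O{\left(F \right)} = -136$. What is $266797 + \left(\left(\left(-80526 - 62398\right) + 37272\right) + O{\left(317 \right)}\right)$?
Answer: $161284$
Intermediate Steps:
$O{\left(F \right)} = 139$ ($O{\left(F \right)} = 3 - -136 = 3 + 136 = 139$)
$266797 + \left(\left(\left(-80526 - 62398\right) + 37272\right) + O{\left(317 \right)}\right) = 266797 + \left(\left(\left(-80526 - 62398\right) + 37272\right) + 139\right) = 266797 + \left(\left(-142924 + 37272\right) + 139\right) = 266797 + \left(-105652 + 139\right) = 266797 - 105513 = 161284$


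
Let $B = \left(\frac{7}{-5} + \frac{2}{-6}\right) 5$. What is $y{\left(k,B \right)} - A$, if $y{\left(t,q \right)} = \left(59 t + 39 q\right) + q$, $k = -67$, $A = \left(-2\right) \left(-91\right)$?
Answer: $- \frac{13445}{3} \approx -4481.7$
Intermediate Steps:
$A = 182$
$B = - \frac{26}{3}$ ($B = \left(7 \left(- \frac{1}{5}\right) + 2 \left(- \frac{1}{6}\right)\right) 5 = \left(- \frac{7}{5} - \frac{1}{3}\right) 5 = \left(- \frac{26}{15}\right) 5 = - \frac{26}{3} \approx -8.6667$)
$y{\left(t,q \right)} = 40 q + 59 t$ ($y{\left(t,q \right)} = \left(39 q + 59 t\right) + q = 40 q + 59 t$)
$y{\left(k,B \right)} - A = \left(40 \left(- \frac{26}{3}\right) + 59 \left(-67\right)\right) - 182 = \left(- \frac{1040}{3} - 3953\right) - 182 = - \frac{12899}{3} - 182 = - \frac{13445}{3}$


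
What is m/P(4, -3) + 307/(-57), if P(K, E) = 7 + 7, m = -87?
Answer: -9257/798 ≈ -11.600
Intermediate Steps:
P(K, E) = 14
m/P(4, -3) + 307/(-57) = -87/14 + 307/(-57) = -87*1/14 + 307*(-1/57) = -87/14 - 307/57 = -9257/798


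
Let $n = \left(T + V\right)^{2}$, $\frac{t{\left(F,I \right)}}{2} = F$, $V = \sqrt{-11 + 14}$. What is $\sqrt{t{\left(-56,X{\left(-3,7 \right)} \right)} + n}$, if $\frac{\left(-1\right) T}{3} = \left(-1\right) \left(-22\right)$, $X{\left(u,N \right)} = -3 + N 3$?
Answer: $\sqrt{4247 - 132 \sqrt{3}} \approx 63.391$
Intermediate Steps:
$V = \sqrt{3} \approx 1.732$
$X{\left(u,N \right)} = -3 + 3 N$
$t{\left(F,I \right)} = 2 F$
$T = -66$ ($T = - 3 \left(\left(-1\right) \left(-22\right)\right) = \left(-3\right) 22 = -66$)
$n = \left(-66 + \sqrt{3}\right)^{2} \approx 4130.4$
$\sqrt{t{\left(-56,X{\left(-3,7 \right)} \right)} + n} = \sqrt{2 \left(-56\right) + \left(66 - \sqrt{3}\right)^{2}} = \sqrt{-112 + \left(66 - \sqrt{3}\right)^{2}}$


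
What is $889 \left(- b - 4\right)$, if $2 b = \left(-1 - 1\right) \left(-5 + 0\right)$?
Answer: $-8001$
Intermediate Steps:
$b = 5$ ($b = \frac{\left(-1 - 1\right) \left(-5 + 0\right)}{2} = \frac{\left(-2\right) \left(-5\right)}{2} = \frac{1}{2} \cdot 10 = 5$)
$889 \left(- b - 4\right) = 889 \left(\left(-1\right) 5 - 4\right) = 889 \left(-5 - 4\right) = 889 \left(-9\right) = -8001$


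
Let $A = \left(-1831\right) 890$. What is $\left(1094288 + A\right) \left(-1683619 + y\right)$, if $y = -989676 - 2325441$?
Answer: $2675833378272$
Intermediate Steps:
$A = -1629590$
$y = -3315117$ ($y = -989676 - 2325441 = -3315117$)
$\left(1094288 + A\right) \left(-1683619 + y\right) = \left(1094288 - 1629590\right) \left(-1683619 - 3315117\right) = \left(-535302\right) \left(-4998736\right) = 2675833378272$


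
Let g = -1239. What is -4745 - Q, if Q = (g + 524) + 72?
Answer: -4102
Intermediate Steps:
Q = -643 (Q = (-1239 + 524) + 72 = -715 + 72 = -643)
-4745 - Q = -4745 - 1*(-643) = -4745 + 643 = -4102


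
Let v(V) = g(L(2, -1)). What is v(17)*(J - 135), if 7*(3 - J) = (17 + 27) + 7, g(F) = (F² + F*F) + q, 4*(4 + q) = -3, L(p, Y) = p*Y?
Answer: -12675/28 ≈ -452.68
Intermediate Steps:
L(p, Y) = Y*p
q = -19/4 (q = -4 + (¼)*(-3) = -4 - ¾ = -19/4 ≈ -4.7500)
g(F) = -19/4 + 2*F² (g(F) = (F² + F*F) - 19/4 = (F² + F²) - 19/4 = 2*F² - 19/4 = -19/4 + 2*F²)
J = -30/7 (J = 3 - ((17 + 27) + 7)/7 = 3 - (44 + 7)/7 = 3 - ⅐*51 = 3 - 51/7 = -30/7 ≈ -4.2857)
v(V) = 13/4 (v(V) = -19/4 + 2*(-1*2)² = -19/4 + 2*(-2)² = -19/4 + 2*4 = -19/4 + 8 = 13/4)
v(17)*(J - 135) = 13*(-30/7 - 135)/4 = (13/4)*(-975/7) = -12675/28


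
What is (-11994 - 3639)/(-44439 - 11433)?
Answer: 1737/6208 ≈ 0.27980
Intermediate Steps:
(-11994 - 3639)/(-44439 - 11433) = -15633/(-55872) = -15633*(-1/55872) = 1737/6208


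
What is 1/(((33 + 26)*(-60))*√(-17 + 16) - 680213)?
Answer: -680213/462702256969 + 3540*I/462702256969 ≈ -1.4701e-6 + 7.6507e-9*I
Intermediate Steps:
1/(((33 + 26)*(-60))*√(-17 + 16) - 680213) = 1/((59*(-60))*√(-1) - 680213) = 1/(-3540*I - 680213) = 1/(-680213 - 3540*I) = (-680213 + 3540*I)/462702256969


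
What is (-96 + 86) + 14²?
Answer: 186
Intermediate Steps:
(-96 + 86) + 14² = -10 + 196 = 186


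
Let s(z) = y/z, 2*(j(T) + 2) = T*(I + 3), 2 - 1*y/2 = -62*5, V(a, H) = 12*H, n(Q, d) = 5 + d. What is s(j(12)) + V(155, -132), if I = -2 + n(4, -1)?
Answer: -10932/7 ≈ -1561.7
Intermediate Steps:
I = 2 (I = -2 + (5 - 1) = -2 + 4 = 2)
y = 624 (y = 4 - (-124)*5 = 4 - 2*(-310) = 4 + 620 = 624)
j(T) = -2 + 5*T/2 (j(T) = -2 + (T*(2 + 3))/2 = -2 + (T*5)/2 = -2 + (5*T)/2 = -2 + 5*T/2)
s(z) = 624/z
s(j(12)) + V(155, -132) = 624/(-2 + (5/2)*12) + 12*(-132) = 624/(-2 + 30) - 1584 = 624/28 - 1584 = 624*(1/28) - 1584 = 156/7 - 1584 = -10932/7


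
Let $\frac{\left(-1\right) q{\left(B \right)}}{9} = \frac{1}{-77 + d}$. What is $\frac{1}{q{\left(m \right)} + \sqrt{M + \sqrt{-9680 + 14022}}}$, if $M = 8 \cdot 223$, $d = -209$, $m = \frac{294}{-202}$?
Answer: $- \frac{1}{- \frac{9}{286} - \sqrt{1784 + \sqrt{4342}}} \approx 0.023233$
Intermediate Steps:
$m = - \frac{147}{101}$ ($m = 294 \left(- \frac{1}{202}\right) = - \frac{147}{101} \approx -1.4554$)
$M = 1784$
$q{\left(B \right)} = \frac{9}{286}$ ($q{\left(B \right)} = - \frac{9}{-77 - 209} = - \frac{9}{-286} = \left(-9\right) \left(- \frac{1}{286}\right) = \frac{9}{286}$)
$\frac{1}{q{\left(m \right)} + \sqrt{M + \sqrt{-9680 + 14022}}} = \frac{1}{\frac{9}{286} + \sqrt{1784 + \sqrt{-9680 + 14022}}} = \frac{1}{\frac{9}{286} + \sqrt{1784 + \sqrt{4342}}}$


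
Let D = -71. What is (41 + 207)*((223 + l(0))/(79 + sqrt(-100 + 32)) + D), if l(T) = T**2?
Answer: 496*(-71*sqrt(17) + 2693*I)/(-79*I + 2*sqrt(17)) ≈ -16916.0 - 72.285*I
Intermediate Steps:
(41 + 207)*((223 + l(0))/(79 + sqrt(-100 + 32)) + D) = (41 + 207)*((223 + 0**2)/(79 + sqrt(-100 + 32)) - 71) = 248*((223 + 0)/(79 + sqrt(-68)) - 71) = 248*(223/(79 + 2*I*sqrt(17)) - 71) = 248*(-71 + 223/(79 + 2*I*sqrt(17))) = -17608 + 55304/(79 + 2*I*sqrt(17))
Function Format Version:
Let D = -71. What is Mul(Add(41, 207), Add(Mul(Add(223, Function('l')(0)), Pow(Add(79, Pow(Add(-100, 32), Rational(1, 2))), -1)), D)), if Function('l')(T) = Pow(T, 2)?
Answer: Mul(496, Pow(Add(Mul(-79, I), Mul(2, Pow(17, Rational(1, 2)))), -1), Add(Mul(-71, Pow(17, Rational(1, 2))), Mul(2693, I))) ≈ Add(-16916., Mul(-72.285, I))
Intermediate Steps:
Mul(Add(41, 207), Add(Mul(Add(223, Function('l')(0)), Pow(Add(79, Pow(Add(-100, 32), Rational(1, 2))), -1)), D)) = Mul(Add(41, 207), Add(Mul(Add(223, Pow(0, 2)), Pow(Add(79, Pow(Add(-100, 32), Rational(1, 2))), -1)), -71)) = Mul(248, Add(Mul(Add(223, 0), Pow(Add(79, Pow(-68, Rational(1, 2))), -1)), -71)) = Mul(248, Add(Mul(223, Pow(Add(79, Mul(2, I, Pow(17, Rational(1, 2)))), -1)), -71)) = Mul(248, Add(-71, Mul(223, Pow(Add(79, Mul(2, I, Pow(17, Rational(1, 2)))), -1)))) = Add(-17608, Mul(55304, Pow(Add(79, Mul(2, I, Pow(17, Rational(1, 2)))), -1)))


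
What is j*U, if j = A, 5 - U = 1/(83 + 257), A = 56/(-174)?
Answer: -11893/7395 ≈ -1.6082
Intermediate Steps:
A = -28/87 (A = 56*(-1/174) = -28/87 ≈ -0.32184)
U = 1699/340 (U = 5 - 1/(83 + 257) = 5 - 1/340 = 1699/340 ≈ 4.9971)
j = -28/87 ≈ -0.32184
j*U = -28/87*1699/340 = -11893/7395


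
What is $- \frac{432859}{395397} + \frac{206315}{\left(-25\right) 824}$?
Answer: $- \frac{18098645491}{1629035640} \approx -11.11$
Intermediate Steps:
$- \frac{432859}{395397} + \frac{206315}{\left(-25\right) 824} = \left(-432859\right) \frac{1}{395397} + \frac{206315}{-20600} = - \frac{432859}{395397} + 206315 \left(- \frac{1}{20600}\right) = - \frac{432859}{395397} - \frac{41263}{4120} = - \frac{18098645491}{1629035640}$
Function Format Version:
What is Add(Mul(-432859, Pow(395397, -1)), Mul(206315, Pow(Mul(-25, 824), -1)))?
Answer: Rational(-18098645491, 1629035640) ≈ -11.110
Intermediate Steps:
Add(Mul(-432859, Pow(395397, -1)), Mul(206315, Pow(Mul(-25, 824), -1))) = Add(Mul(-432859, Rational(1, 395397)), Mul(206315, Pow(-20600, -1))) = Add(Rational(-432859, 395397), Mul(206315, Rational(-1, 20600))) = Add(Rational(-432859, 395397), Rational(-41263, 4120)) = Rational(-18098645491, 1629035640)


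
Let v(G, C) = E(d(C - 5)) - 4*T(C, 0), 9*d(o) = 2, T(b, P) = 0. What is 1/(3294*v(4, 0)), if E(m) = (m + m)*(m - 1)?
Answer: -3/3416 ≈ -0.00087822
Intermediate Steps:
d(o) = 2/9 (d(o) = (⅑)*2 = 2/9)
E(m) = 2*m*(-1 + m) (E(m) = (2*m)*(-1 + m) = 2*m*(-1 + m))
v(G, C) = -28/81 (v(G, C) = 2*(2/9)*(-1 + 2/9) - 4*0 = 2*(2/9)*(-7/9) + 0 = -28/81 + 0 = -28/81)
1/(3294*v(4, 0)) = 1/(3294*(-28/81)) = 1/(-3416/3) = -3/3416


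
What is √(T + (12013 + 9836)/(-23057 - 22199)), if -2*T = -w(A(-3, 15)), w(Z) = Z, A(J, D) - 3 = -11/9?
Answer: 11*√15466238/67884 ≈ 0.63726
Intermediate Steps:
A(J, D) = 16/9 (A(J, D) = 3 - 11/9 = 16/9)
T = 8/9 (T = -(-1)*16/(2*9) = -½*(-16/9) = 8/9 ≈ 0.88889)
√(T + (12013 + 9836)/(-23057 - 22199)) = √(8/9 + (12013 + 9836)/(-23057 - 22199)) = √(8/9 + 21849/(-45256)) = √(8/9 + 21849*(-1/45256)) = √(8/9 - 21849/45256) = √(165407/407304) = 11*√15466238/67884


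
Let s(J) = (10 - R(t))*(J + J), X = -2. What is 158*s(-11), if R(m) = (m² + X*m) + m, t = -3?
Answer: 6952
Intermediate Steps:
R(m) = m² - m (R(m) = (m² - 2*m) + m = m² - m)
s(J) = -4*J (s(J) = (10 - (-3)*(-1 - 3))*(J + J) = (10 - (-3)*(-4))*(2*J) = (10 - 1*12)*(2*J) = (10 - 12)*(2*J) = -4*J)
158*s(-11) = 158*(-4*(-11)) = 158*44 = 6952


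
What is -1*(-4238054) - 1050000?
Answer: 3188054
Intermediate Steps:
-1*(-4238054) - 1050000 = 4238054 - 1050000 = 3188054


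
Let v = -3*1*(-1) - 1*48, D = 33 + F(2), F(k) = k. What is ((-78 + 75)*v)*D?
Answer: 4725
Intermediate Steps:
D = 35 (D = 33 + 2 = 35)
v = -45 (v = -3*(-1) - 48 = 3 - 48 = -45)
((-78 + 75)*v)*D = ((-78 + 75)*(-45))*35 = -3*(-45)*35 = 135*35 = 4725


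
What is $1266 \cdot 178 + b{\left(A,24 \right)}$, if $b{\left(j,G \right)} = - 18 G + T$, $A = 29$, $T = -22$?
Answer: $224894$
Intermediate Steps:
$b{\left(j,G \right)} = -22 - 18 G$ ($b{\left(j,G \right)} = - 18 G - 22 = -22 - 18 G$)
$1266 \cdot 178 + b{\left(A,24 \right)} = 1266 \cdot 178 - 454 = 225348 - 454 = 224894$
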